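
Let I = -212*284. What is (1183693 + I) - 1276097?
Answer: -152612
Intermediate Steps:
I = -60208
(1183693 + I) - 1276097 = (1183693 - 60208) - 1276097 = 1123485 - 1276097 = -152612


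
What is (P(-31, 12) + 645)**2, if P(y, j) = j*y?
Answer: 74529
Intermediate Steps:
(P(-31, 12) + 645)**2 = (12*(-31) + 645)**2 = (-372 + 645)**2 = 273**2 = 74529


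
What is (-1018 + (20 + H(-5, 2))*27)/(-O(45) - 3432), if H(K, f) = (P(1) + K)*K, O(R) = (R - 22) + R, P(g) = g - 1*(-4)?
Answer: 239/1750 ≈ 0.13657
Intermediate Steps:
P(g) = 4 + g (P(g) = g + 4 = 4 + g)
O(R) = -22 + 2*R (O(R) = (-22 + R) + R = -22 + 2*R)
H(K, f) = K*(5 + K) (H(K, f) = ((4 + 1) + K)*K = (5 + K)*K = K*(5 + K))
(-1018 + (20 + H(-5, 2))*27)/(-O(45) - 3432) = (-1018 + (20 - 5*(5 - 5))*27)/(-(-22 + 2*45) - 3432) = (-1018 + (20 - 5*0)*27)/(-(-22 + 90) - 3432) = (-1018 + (20 + 0)*27)/(-1*68 - 3432) = (-1018 + 20*27)/(-68 - 3432) = (-1018 + 540)/(-3500) = -478*(-1/3500) = 239/1750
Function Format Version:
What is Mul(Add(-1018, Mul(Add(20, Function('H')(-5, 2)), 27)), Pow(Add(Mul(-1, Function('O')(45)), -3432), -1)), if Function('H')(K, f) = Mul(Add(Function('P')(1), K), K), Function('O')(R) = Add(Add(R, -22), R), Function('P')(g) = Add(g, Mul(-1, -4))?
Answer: Rational(239, 1750) ≈ 0.13657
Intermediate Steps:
Function('P')(g) = Add(4, g) (Function('P')(g) = Add(g, 4) = Add(4, g))
Function('O')(R) = Add(-22, Mul(2, R)) (Function('O')(R) = Add(Add(-22, R), R) = Add(-22, Mul(2, R)))
Function('H')(K, f) = Mul(K, Add(5, K)) (Function('H')(K, f) = Mul(Add(Add(4, 1), K), K) = Mul(Add(5, K), K) = Mul(K, Add(5, K)))
Mul(Add(-1018, Mul(Add(20, Function('H')(-5, 2)), 27)), Pow(Add(Mul(-1, Function('O')(45)), -3432), -1)) = Mul(Add(-1018, Mul(Add(20, Mul(-5, Add(5, -5))), 27)), Pow(Add(Mul(-1, Add(-22, Mul(2, 45))), -3432), -1)) = Mul(Add(-1018, Mul(Add(20, Mul(-5, 0)), 27)), Pow(Add(Mul(-1, Add(-22, 90)), -3432), -1)) = Mul(Add(-1018, Mul(Add(20, 0), 27)), Pow(Add(Mul(-1, 68), -3432), -1)) = Mul(Add(-1018, Mul(20, 27)), Pow(Add(-68, -3432), -1)) = Mul(Add(-1018, 540), Pow(-3500, -1)) = Mul(-478, Rational(-1, 3500)) = Rational(239, 1750)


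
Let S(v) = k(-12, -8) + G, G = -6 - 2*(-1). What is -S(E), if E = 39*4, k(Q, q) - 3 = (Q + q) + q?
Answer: 29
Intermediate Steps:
k(Q, q) = 3 + Q + 2*q (k(Q, q) = 3 + ((Q + q) + q) = 3 + (Q + 2*q) = 3 + Q + 2*q)
E = 156
G = -4 (G = -6 + 2 = -4)
S(v) = -29 (S(v) = (3 - 12 + 2*(-8)) - 4 = (3 - 12 - 16) - 4 = -25 - 4 = -29)
-S(E) = -1*(-29) = 29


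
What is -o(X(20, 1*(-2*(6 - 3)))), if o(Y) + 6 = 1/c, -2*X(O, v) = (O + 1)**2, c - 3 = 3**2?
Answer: 71/12 ≈ 5.9167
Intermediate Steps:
c = 12 (c = 3 + 3**2 = 3 + 9 = 12)
X(O, v) = -(1 + O)**2/2 (X(O, v) = -(O + 1)**2/2 = -(1 + O)**2/2)
o(Y) = -71/12 (o(Y) = -6 + 1/12 = -71/12)
-o(X(20, 1*(-2*(6 - 3)))) = -1*(-71/12) = 71/12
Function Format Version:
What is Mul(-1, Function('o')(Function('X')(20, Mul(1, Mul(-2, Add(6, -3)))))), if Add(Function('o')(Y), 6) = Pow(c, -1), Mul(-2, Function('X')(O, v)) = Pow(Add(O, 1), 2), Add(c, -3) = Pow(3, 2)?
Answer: Rational(71, 12) ≈ 5.9167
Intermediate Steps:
c = 12 (c = Add(3, Pow(3, 2)) = Add(3, 9) = 12)
Function('X')(O, v) = Mul(Rational(-1, 2), Pow(Add(1, O), 2)) (Function('X')(O, v) = Mul(Rational(-1, 2), Pow(Add(O, 1), 2)) = Mul(Rational(-1, 2), Pow(Add(1, O), 2)))
Function('o')(Y) = Rational(-71, 12) (Function('o')(Y) = Add(-6, Pow(12, -1)) = Add(-6, Rational(1, 12)) = Rational(-71, 12))
Mul(-1, Function('o')(Function('X')(20, Mul(1, Mul(-2, Add(6, -3)))))) = Mul(-1, Rational(-71, 12)) = Rational(71, 12)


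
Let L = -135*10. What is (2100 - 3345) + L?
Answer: -2595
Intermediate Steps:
L = -1350
(2100 - 3345) + L = (2100 - 3345) - 1350 = -1245 - 1350 = -2595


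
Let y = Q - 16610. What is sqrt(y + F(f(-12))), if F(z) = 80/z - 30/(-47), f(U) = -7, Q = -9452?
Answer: 2*I*sqrt(705536223)/329 ≈ 161.47*I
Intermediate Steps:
F(z) = 30/47 + 80/z (F(z) = 80/z - 30*(-1/47) = 80/z + 30/47 = 30/47 + 80/z)
y = -26062 (y = -9452 - 16610 = -26062)
sqrt(y + F(f(-12))) = sqrt(-26062 + (30/47 + 80/(-7))) = sqrt(-26062 + (30/47 + 80*(-1/7))) = sqrt(-26062 + (30/47 - 80/7)) = sqrt(-26062 - 3550/329) = sqrt(-8577948/329) = 2*I*sqrt(705536223)/329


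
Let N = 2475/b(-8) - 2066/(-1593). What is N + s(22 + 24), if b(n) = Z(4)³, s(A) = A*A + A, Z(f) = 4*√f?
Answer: 1768362259/815616 ≈ 2168.1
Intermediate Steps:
s(A) = A + A² (s(A) = A² + A = A + A²)
b(n) = 512 (b(n) = (4*√4)³ = (4*2)³ = 8³ = 512)
N = 5000467/815616 (N = 2475/512 - 2066/(-1593) = 2475*(1/512) - 2066*(-1/1593) = 2475/512 + 2066/1593 = 5000467/815616 ≈ 6.1309)
N + s(22 + 24) = 5000467/815616 + (22 + 24)*(1 + (22 + 24)) = 5000467/815616 + 46*(1 + 46) = 5000467/815616 + 46*47 = 5000467/815616 + 2162 = 1768362259/815616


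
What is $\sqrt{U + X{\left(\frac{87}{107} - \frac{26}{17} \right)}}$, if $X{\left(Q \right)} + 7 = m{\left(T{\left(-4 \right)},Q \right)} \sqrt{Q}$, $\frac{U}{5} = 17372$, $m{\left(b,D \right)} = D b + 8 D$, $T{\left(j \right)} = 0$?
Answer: $\frac{\sqrt{287375819133 - 10424 i \sqrt{2370157}}}{1819} \approx 294.71 - 0.0082288 i$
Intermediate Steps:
$m{\left(b,D \right)} = 8 D + D b$
$U = 86860$ ($U = 5 \cdot 17372 = 86860$)
$X{\left(Q \right)} = -7 + 8 Q^{\frac{3}{2}}$ ($X{\left(Q \right)} = -7 + Q \left(8 + 0\right) \sqrt{Q} = -7 + Q 8 \sqrt{Q} = -7 + 8 Q \sqrt{Q} = -7 + 8 Q^{\frac{3}{2}}$)
$\sqrt{U + X{\left(\frac{87}{107} - \frac{26}{17} \right)}} = \sqrt{86860 - \left(7 - 8 \left(\frac{87}{107} - \frac{26}{17}\right)^{\frac{3}{2}}\right)} = \sqrt{86860 - \left(7 - 8 \left(- \frac{1303}{1819}\right)^{\frac{3}{2}}\right)} = \sqrt{86860 - \left(7 - 8 \left(- \frac{1303 i \sqrt{2370157}}{3308761}\right)\right)} = \sqrt{86860 - \left(7 + \frac{10424 i \sqrt{2370157}}{3308761}\right)} = \sqrt{86853 - \frac{10424 i \sqrt{2370157}}{3308761}}$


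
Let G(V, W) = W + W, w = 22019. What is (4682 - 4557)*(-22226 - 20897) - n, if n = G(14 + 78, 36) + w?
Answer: -5412466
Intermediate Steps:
G(V, W) = 2*W
n = 22091 (n = 2*36 + 22019 = 72 + 22019 = 22091)
(4682 - 4557)*(-22226 - 20897) - n = (4682 - 4557)*(-22226 - 20897) - 1*22091 = 125*(-43123) - 22091 = -5390375 - 22091 = -5412466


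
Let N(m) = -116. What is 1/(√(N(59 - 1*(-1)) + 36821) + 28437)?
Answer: 9479/269542088 - √36705/808626264 ≈ 3.4930e-5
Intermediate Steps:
1/(√(N(59 - 1*(-1)) + 36821) + 28437) = 1/(√(-116 + 36821) + 28437) = 1/(√36705 + 28437) = 1/(28437 + √36705)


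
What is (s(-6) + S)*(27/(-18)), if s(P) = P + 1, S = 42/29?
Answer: 309/58 ≈ 5.3276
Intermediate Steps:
S = 42/29 (S = 42*(1/29) = 42/29 ≈ 1.4483)
s(P) = 1 + P
(s(-6) + S)*(27/(-18)) = ((1 - 6) + 42/29)*(27/(-18)) = (-5 + 42/29)*(27*(-1/18)) = -103/29*(-3/2) = 309/58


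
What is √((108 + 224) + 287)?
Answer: √619 ≈ 24.880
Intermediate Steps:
√((108 + 224) + 287) = √(332 + 287) = √619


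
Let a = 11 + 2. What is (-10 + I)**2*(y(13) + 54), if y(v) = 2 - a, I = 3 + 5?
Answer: 172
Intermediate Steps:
I = 8
a = 13
y(v) = -11 (y(v) = 2 - 1*13 = 2 - 13 = -11)
(-10 + I)**2*(y(13) + 54) = (-10 + 8)**2*(-11 + 54) = (-2)**2*43 = 4*43 = 172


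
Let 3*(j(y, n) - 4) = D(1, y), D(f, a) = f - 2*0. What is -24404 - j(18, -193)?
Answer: -73225/3 ≈ -24408.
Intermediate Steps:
D(f, a) = f (D(f, a) = f + 0 = f)
j(y, n) = 13/3 (j(y, n) = 4 + (⅓)*1 = 4 + ⅓ = 13/3)
-24404 - j(18, -193) = -24404 - 1*13/3 = -24404 - 13/3 = -73225/3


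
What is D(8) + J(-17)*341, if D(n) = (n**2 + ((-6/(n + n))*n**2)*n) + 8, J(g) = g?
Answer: -5917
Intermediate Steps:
D(n) = 8 - 2*n**2 (D(n) = (n**2 + ((-6*1/(2*n))*n**2)*n) + 8 = (n**2 + ((-3/n)*n**2)*n) + 8 = (n**2 + (-3*n)*n) + 8 = (n**2 - 3*n**2) + 8 = -2*n**2 + 8 = 8 - 2*n**2)
D(8) + J(-17)*341 = (8 - 2*8**2) - 17*341 = (8 - 2*64) - 5797 = (8 - 128) - 5797 = -120 - 5797 = -5917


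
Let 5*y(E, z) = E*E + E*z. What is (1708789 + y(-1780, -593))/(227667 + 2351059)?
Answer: 2553577/2578726 ≈ 0.99025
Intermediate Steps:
y(E, z) = E²/5 + E*z/5 (y(E, z) = (E*E + E*z)/5 = (E² + E*z)/5 = E²/5 + E*z/5)
(1708789 + y(-1780, -593))/(227667 + 2351059) = (1708789 + (⅕)*(-1780)*(-1780 - 593))/(227667 + 2351059) = (1708789 + (⅕)*(-1780)*(-2373))/2578726 = (1708789 + 844788)*(1/2578726) = 2553577*(1/2578726) = 2553577/2578726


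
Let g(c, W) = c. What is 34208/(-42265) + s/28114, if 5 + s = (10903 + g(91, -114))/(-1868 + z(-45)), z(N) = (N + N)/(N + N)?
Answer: -1796397375489/2218440738070 ≈ -0.80976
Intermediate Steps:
z(N) = 1 (z(N) = (2*N)/((2*N)) = (2*N)*(1/(2*N)) = 1)
s = -20329/1867 (s = -5 + (10903 + 91)/(-1868 + 1) = -5 + 10994/(-1867) = -5 + 10994*(-1/1867) = -5 - 10994/1867 = -20329/1867 ≈ -10.889)
34208/(-42265) + s/28114 = 34208/(-42265) - 20329/1867/28114 = 34208*(-1/42265) - 20329/1867*1/28114 = -34208/42265 - 20329/52488838 = -1796397375489/2218440738070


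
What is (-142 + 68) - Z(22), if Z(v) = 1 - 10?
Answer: -65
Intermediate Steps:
Z(v) = -9
(-142 + 68) - Z(22) = (-142 + 68) - 1*(-9) = -74 + 9 = -65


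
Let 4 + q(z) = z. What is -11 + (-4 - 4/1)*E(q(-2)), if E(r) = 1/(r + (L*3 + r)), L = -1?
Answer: -157/15 ≈ -10.467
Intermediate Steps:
q(z) = -4 + z
E(r) = 1/(-3 + 2*r) (E(r) = 1/(r + (-1*3 + r)) = 1/(r + (-3 + r)) = 1/(-3 + 2*r))
-11 + (-4 - 4/1)*E(q(-2)) = -11 + (-4 - 4/1)/(-3 + 2*(-4 - 2)) = -11 + (-4 - 4)/(-3 + 2*(-6)) = -11 + (-4 - 4*1)/(-3 - 12) = -11 + (-4 - 4)/(-15) = -11 - 8*(-1/15) = -11 + 8/15 = -157/15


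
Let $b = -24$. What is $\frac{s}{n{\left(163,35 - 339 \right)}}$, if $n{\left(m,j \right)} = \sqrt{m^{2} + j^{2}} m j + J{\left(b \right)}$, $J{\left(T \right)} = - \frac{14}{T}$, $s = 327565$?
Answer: $- \frac{27515460}{42070442798223311} - \frac{2337336126720 \sqrt{118985}}{42070442798223311} \approx -0.019164$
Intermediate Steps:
$n{\left(m,j \right)} = \frac{7}{12} + j m \sqrt{j^{2} + m^{2}}$ ($n{\left(m,j \right)} = \sqrt{m^{2} + j^{2}} m j - \frac{14}{-24} = \sqrt{j^{2} + m^{2}} m j - - \frac{7}{12} = m \sqrt{j^{2} + m^{2}} j + \frac{7}{12} = j m \sqrt{j^{2} + m^{2}} + \frac{7}{12} = \frac{7}{12} + j m \sqrt{j^{2} + m^{2}}$)
$\frac{s}{n{\left(163,35 - 339 \right)}} = \frac{327565}{\frac{7}{12} + \left(35 - 339\right) 163 \sqrt{\left(35 - 339\right)^{2} + 163^{2}}} = \frac{327565}{\frac{7}{12} + \left(35 - 339\right) 163 \sqrt{\left(35 - 339\right)^{2} + 26569}} = \frac{327565}{\frac{7}{12} - 49552 \sqrt{\left(-304\right)^{2} + 26569}} = \frac{327565}{\frac{7}{12} - 49552 \sqrt{92416 + 26569}} = \frac{327565}{\frac{7}{12} - 49552 \sqrt{118985}}$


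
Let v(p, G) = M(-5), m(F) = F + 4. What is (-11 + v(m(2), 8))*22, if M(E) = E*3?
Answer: -572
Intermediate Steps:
m(F) = 4 + F
M(E) = 3*E
v(p, G) = -15 (v(p, G) = 3*(-5) = -15)
(-11 + v(m(2), 8))*22 = (-11 - 15)*22 = -26*22 = -572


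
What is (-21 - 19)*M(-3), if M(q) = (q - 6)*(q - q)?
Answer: 0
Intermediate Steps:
M(q) = 0 (M(q) = (-6 + q)*0 = 0)
(-21 - 19)*M(-3) = (-21 - 19)*0 = -40*0 = 0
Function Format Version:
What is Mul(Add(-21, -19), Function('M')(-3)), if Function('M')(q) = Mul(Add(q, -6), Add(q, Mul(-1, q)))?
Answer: 0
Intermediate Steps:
Function('M')(q) = 0 (Function('M')(q) = Mul(Add(-6, q), 0) = 0)
Mul(Add(-21, -19), Function('M')(-3)) = Mul(Add(-21, -19), 0) = Mul(-40, 0) = 0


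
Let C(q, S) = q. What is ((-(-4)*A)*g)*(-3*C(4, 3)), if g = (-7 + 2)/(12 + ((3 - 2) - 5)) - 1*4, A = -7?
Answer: -1554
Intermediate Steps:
g = -37/8 (g = -5/(12 + (1 - 5)) - 4 = -5/(12 - 4) - 4 = -5/8 - 4 = -37/8 ≈ -4.6250)
((-(-4)*A)*g)*(-3*C(4, 3)) = (-(-4)*(-7)*(-37/8))*(-3*4) = (-1*28*(-37/8))*(-12) = -28*(-37/8)*(-12) = (259/2)*(-12) = -1554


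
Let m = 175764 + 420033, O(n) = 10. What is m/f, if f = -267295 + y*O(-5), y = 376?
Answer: -198599/87845 ≈ -2.2608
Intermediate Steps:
f = -263535 (f = -267295 + 376*10 = -267295 + 3760 = -263535)
m = 595797
m/f = 595797/(-263535) = 595797*(-1/263535) = -198599/87845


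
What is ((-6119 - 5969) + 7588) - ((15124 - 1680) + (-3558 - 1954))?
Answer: -12432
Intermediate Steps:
((-6119 - 5969) + 7588) - ((15124 - 1680) + (-3558 - 1954)) = (-12088 + 7588) - (13444 - 5512) = -4500 - 1*7932 = -4500 - 7932 = -12432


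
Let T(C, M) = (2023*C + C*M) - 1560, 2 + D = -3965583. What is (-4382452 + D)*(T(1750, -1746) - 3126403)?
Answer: 22065639922881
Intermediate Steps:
D = -3965585 (D = -2 - 3965583 = -3965585)
T(C, M) = -1560 + 2023*C + C*M
(-4382452 + D)*(T(1750, -1746) - 3126403) = (-4382452 - 3965585)*((-1560 + 2023*1750 + 1750*(-1746)) - 3126403) = -8348037*((-1560 + 3540250 - 3055500) - 3126403) = -8348037*(483190 - 3126403) = -8348037*(-2643213) = 22065639922881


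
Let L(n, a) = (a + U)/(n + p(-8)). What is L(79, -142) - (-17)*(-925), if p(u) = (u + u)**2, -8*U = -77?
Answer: -42144059/2680 ≈ -15725.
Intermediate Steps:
U = 77/8 (U = -1/8*(-77) = 77/8 ≈ 9.6250)
p(u) = 4*u**2 (p(u) = (2*u)**2 = 4*u**2)
L(n, a) = (77/8 + a)/(256 + n) (L(n, a) = (a + 77/8)/(n + 4*(-8)**2) = (77/8 + a)/(n + 4*64) = (77/8 + a)/(n + 256) = (77/8 + a)/(256 + n))
L(79, -142) - (-17)*(-925) = (77/8 - 142)/(256 + 79) - (-17)*(-925) = -1059/8/335 - 1*15725 = (1/335)*(-1059/8) - 15725 = -1059/2680 - 15725 = -42144059/2680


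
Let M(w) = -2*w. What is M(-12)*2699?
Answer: 64776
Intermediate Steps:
M(-12)*2699 = -2*(-12)*2699 = 24*2699 = 64776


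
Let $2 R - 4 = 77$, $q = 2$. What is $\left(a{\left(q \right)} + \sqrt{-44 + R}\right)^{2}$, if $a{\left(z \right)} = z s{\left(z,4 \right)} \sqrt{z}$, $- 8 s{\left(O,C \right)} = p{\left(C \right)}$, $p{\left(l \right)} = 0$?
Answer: $- \frac{7}{2} \approx -3.5$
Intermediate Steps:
$R = \frac{81}{2}$ ($R = 2 + \frac{1}{2} \cdot 77 = 2 + \frac{77}{2} = \frac{81}{2} \approx 40.5$)
$s{\left(O,C \right)} = 0$ ($s{\left(O,C \right)} = \left(- \frac{1}{8}\right) 0 = 0$)
$a{\left(z \right)} = 0$ ($a{\left(z \right)} = z 0 \sqrt{z} = 0 \sqrt{z} = 0$)
$\left(a{\left(q \right)} + \sqrt{-44 + R}\right)^{2} = \left(0 + \sqrt{-44 + \frac{81}{2}}\right)^{2} = \left(0 + \sqrt{- \frac{7}{2}}\right)^{2} = \left(0 + \frac{i \sqrt{14}}{2}\right)^{2} = \left(\frac{i \sqrt{14}}{2}\right)^{2} = - \frac{7}{2}$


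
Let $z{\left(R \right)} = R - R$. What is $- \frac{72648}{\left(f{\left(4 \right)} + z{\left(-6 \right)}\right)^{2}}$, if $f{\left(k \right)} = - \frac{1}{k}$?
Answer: $-1162368$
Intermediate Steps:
$z{\left(R \right)} = 0$
$- \frac{72648}{\left(f{\left(4 \right)} + z{\left(-6 \right)}\right)^{2}} = - \frac{72648}{\left(- \frac{1}{4} + 0\right)^{2}} = - \frac{72648}{\left(- \frac{1}{4}\right)^{2}} = - 72648 \frac{1}{\frac{1}{16}} = \left(-72648\right) 16 = -1162368$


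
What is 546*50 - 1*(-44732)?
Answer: 72032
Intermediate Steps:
546*50 - 1*(-44732) = 27300 + 44732 = 72032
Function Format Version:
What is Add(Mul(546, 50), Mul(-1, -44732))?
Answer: 72032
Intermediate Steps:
Add(Mul(546, 50), Mul(-1, -44732)) = Add(27300, 44732) = 72032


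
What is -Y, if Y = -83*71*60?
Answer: 353580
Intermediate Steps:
Y = -353580 (Y = -5893*60 = -353580)
-Y = -1*(-353580) = 353580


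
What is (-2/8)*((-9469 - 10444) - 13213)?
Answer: 16563/2 ≈ 8281.5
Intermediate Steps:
(-2/8)*((-9469 - 10444) - 13213) = (-2*⅛)*(-19913 - 13213) = -¼*(-33126) = 16563/2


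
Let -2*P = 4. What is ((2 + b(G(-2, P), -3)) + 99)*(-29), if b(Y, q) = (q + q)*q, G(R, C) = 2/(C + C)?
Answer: -3451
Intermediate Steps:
P = -2 (P = -½*4 = -2)
G(R, C) = 1/C (G(R, C) = 2/((2*C)) = 2*(1/(2*C)) = 1/C)
b(Y, q) = 2*q² (b(Y, q) = (2*q)*q = 2*q²)
((2 + b(G(-2, P), -3)) + 99)*(-29) = ((2 + 2*(-3)²) + 99)*(-29) = ((2 + 2*9) + 99)*(-29) = ((2 + 18) + 99)*(-29) = (20 + 99)*(-29) = 119*(-29) = -3451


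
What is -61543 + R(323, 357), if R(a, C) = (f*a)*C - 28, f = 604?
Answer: 69586273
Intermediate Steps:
R(a, C) = -28 + 604*C*a (R(a, C) = (604*a)*C - 28 = 604*C*a - 28 = -28 + 604*C*a)
-61543 + R(323, 357) = -61543 + (-28 + 604*357*323) = -61543 + (-28 + 69647844) = -61543 + 69647816 = 69586273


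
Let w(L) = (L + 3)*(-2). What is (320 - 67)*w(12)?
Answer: -7590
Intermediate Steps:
w(L) = -6 - 2*L (w(L) = (3 + L)*(-2) = -6 - 2*L)
(320 - 67)*w(12) = (320 - 67)*(-6 - 2*12) = 253*(-6 - 24) = 253*(-30) = -7590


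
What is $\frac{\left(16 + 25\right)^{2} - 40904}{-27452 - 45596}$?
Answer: $\frac{39223}{73048} \approx 0.53695$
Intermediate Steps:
$\frac{\left(16 + 25\right)^{2} - 40904}{-27452 - 45596} = \frac{41^{2} - 40904}{-73048} = \left(1681 - 40904\right) \left(- \frac{1}{73048}\right) = \left(-39223\right) \left(- \frac{1}{73048}\right) = \frac{39223}{73048}$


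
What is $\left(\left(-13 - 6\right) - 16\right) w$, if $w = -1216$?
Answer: $42560$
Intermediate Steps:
$\left(\left(-13 - 6\right) - 16\right) w = \left(\left(-13 - 6\right) - 16\right) \left(-1216\right) = \left(-19 - 16\right) \left(-1216\right) = \left(-35\right) \left(-1216\right) = 42560$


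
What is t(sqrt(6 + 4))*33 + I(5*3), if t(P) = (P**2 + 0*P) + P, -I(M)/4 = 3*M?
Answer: 150 + 33*sqrt(10) ≈ 254.36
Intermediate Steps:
I(M) = -12*M
t(P) = P + P**2 (t(P) = (P**2 + 0) + P = P**2 + P = P + P**2)
t(sqrt(6 + 4))*33 + I(5*3) = (sqrt(6 + 4)*(1 + sqrt(6 + 4)))*33 - 60*3 = (sqrt(10)*(1 + sqrt(10)))*33 - 12*15 = 33*sqrt(10)*(1 + sqrt(10)) - 180 = -180 + 33*sqrt(10)*(1 + sqrt(10))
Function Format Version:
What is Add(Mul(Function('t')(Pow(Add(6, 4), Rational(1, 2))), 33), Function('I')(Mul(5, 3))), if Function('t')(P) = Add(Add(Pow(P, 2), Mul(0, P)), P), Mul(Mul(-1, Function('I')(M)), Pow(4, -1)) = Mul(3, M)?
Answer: Add(150, Mul(33, Pow(10, Rational(1, 2)))) ≈ 254.36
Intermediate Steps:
Function('I')(M) = Mul(-12, M) (Function('I')(M) = Mul(-4, Mul(3, M)) = Mul(-12, M))
Function('t')(P) = Add(P, Pow(P, 2)) (Function('t')(P) = Add(Add(Pow(P, 2), 0), P) = Add(Pow(P, 2), P) = Add(P, Pow(P, 2)))
Add(Mul(Function('t')(Pow(Add(6, 4), Rational(1, 2))), 33), Function('I')(Mul(5, 3))) = Add(Mul(Mul(Pow(Add(6, 4), Rational(1, 2)), Add(1, Pow(Add(6, 4), Rational(1, 2)))), 33), Mul(-12, Mul(5, 3))) = Add(Mul(Mul(Pow(10, Rational(1, 2)), Add(1, Pow(10, Rational(1, 2)))), 33), Mul(-12, 15)) = Add(Mul(33, Pow(10, Rational(1, 2)), Add(1, Pow(10, Rational(1, 2)))), -180) = Add(-180, Mul(33, Pow(10, Rational(1, 2)), Add(1, Pow(10, Rational(1, 2)))))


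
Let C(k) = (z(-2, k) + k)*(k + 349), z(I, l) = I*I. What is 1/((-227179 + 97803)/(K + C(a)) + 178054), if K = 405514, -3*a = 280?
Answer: 1722035/306614637698 ≈ 5.6163e-6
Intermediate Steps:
a = -280/3 (a = -⅓*280 = -280/3 ≈ -93.333)
z(I, l) = I²
C(k) = (4 + k)*(349 + k) (C(k) = ((-2)² + k)*(k + 349) = (4 + k)*(349 + k))
1/((-227179 + 97803)/(K + C(a)) + 178054) = 1/((-227179 + 97803)/(405514 + (1396 + (-280/3)² + 353*(-280/3))) + 178054) = 1/(-129376/(405514 + (1396 + 78400/9 - 98840/3)) + 178054) = 1/(-129376/(405514 - 205556/9) + 178054) = 1/(-129376/3444070/9 + 178054) = 1/(-129376*9/3444070 + 178054) = 1/(-582192/1722035 + 178054) = 1/(306614637698/1722035) = 1722035/306614637698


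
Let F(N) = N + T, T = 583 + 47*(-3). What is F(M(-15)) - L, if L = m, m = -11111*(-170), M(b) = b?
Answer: -1888443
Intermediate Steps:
m = 1888870
L = 1888870
T = 442 (T = 583 - 141 = 442)
F(N) = 442 + N (F(N) = N + 442 = 442 + N)
F(M(-15)) - L = (442 - 15) - 1*1888870 = 427 - 1888870 = -1888443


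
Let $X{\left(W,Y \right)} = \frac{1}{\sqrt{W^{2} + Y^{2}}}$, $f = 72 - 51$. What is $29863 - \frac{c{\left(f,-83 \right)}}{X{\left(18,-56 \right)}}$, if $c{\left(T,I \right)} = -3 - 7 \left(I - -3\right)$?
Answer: $29863 - 1114 \sqrt{865} \approx -2900.7$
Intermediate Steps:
$f = 21$ ($f = 72 - 51 = 21$)
$c{\left(T,I \right)} = -24 - 7 I$ ($c{\left(T,I \right)} = -3 - 7 \left(I + 3\right) = -3 - 7 \left(3 + I\right) = -3 - \left(21 + 7 I\right) = -24 - 7 I$)
$X{\left(W,Y \right)} = \frac{1}{\sqrt{W^{2} + Y^{2}}}$
$29863 - \frac{c{\left(f,-83 \right)}}{X{\left(18,-56 \right)}} = 29863 - \frac{-24 - -581}{\frac{1}{\sqrt{18^{2} + \left(-56\right)^{2}}}} = 29863 - \frac{-24 + 581}{\frac{1}{\sqrt{324 + 3136}}} = 29863 - \frac{557}{\frac{1}{\sqrt{3460}}} = 29863 - \frac{557}{\frac{1}{1730} \sqrt{865}} = 29863 - 557 \cdot 2 \sqrt{865} = 29863 - 1114 \sqrt{865}$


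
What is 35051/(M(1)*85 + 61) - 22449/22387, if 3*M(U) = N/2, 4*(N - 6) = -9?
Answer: 6256997959/20439331 ≈ 306.13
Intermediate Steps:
N = 15/4 (N = 6 + (¼)*(-9) = 6 - 9/4 = 15/4 ≈ 3.7500)
M(U) = 5/8 (M(U) = ((15/4)/2)/3 = ((15/4)*(½))/3 = (⅓)*(15/8) = 5/8)
35051/(M(1)*85 + 61) - 22449/22387 = 35051/((5/8)*85 + 61) - 22449/22387 = 35051/(425/8 + 61) - 22449*1/22387 = 35051/(913/8) - 22449/22387 = 35051*(8/913) - 22449/22387 = 280408/913 - 22449/22387 = 6256997959/20439331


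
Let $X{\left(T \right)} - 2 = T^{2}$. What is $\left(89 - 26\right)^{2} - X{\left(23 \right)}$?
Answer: $3438$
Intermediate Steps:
$X{\left(T \right)} = 2 + T^{2}$
$\left(89 - 26\right)^{2} - X{\left(23 \right)} = \left(89 - 26\right)^{2} - \left(2 + 23^{2}\right) = 63^{2} - \left(2 + 529\right) = 3969 - 531 = 3438$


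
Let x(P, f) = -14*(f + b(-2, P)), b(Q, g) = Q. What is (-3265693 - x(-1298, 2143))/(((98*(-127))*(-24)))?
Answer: -1078573/99568 ≈ -10.833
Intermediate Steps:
x(P, f) = 28 - 14*f (x(P, f) = -14*(f - 2) = -14*(-2 + f) = 28 - 14*f)
(-3265693 - x(-1298, 2143))/(((98*(-127))*(-24))) = (-3265693 - (28 - 14*2143))/(((98*(-127))*(-24))) = (-3265693 - (28 - 30002))/((-12446*(-24))) = (-3265693 - 1*(-29974))/298704 = (-3265693 + 29974)*(1/298704) = -3235719*1/298704 = -1078573/99568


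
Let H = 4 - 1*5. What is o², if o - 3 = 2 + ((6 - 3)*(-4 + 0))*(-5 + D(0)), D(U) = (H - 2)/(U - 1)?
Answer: 841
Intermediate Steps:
H = -1 (H = 4 - 5 = -1)
D(U) = -3/(-1 + U) (D(U) = (-1 - 2)/(U - 1) = -3/(-1 + U))
o = 29 (o = 3 + (2 + ((6 - 3)*(-4 + 0))*(-5 - 3/(-1 + 0))) = 3 + (2 + (3*(-4))*(-5 - 3/(-1))) = 3 + (2 - 12*(-5 - 3*(-1))) = 3 + (2 - 12*(-5 + 3)) = 3 + (2 - 12*(-2)) = 3 + (2 + 24) = 3 + 26 = 29)
o² = 29² = 841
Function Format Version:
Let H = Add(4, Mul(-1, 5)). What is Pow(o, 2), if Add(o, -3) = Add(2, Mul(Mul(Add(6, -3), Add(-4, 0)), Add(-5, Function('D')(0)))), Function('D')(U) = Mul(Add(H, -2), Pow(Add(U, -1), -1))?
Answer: 841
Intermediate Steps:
H = -1 (H = Add(4, -5) = -1)
Function('D')(U) = Mul(-3, Pow(Add(-1, U), -1)) (Function('D')(U) = Mul(Add(-1, -2), Pow(Add(U, -1), -1)) = Mul(-3, Pow(Add(-1, U), -1)))
o = 29 (o = Add(3, Add(2, Mul(Mul(Add(6, -3), Add(-4, 0)), Add(-5, Mul(-3, Pow(Add(-1, 0), -1)))))) = Add(3, Add(2, Mul(Mul(3, -4), Add(-5, Mul(-3, Pow(-1, -1)))))) = Add(3, Add(2, Mul(-12, Add(-5, Mul(-3, -1))))) = Add(3, Add(2, Mul(-12, Add(-5, 3)))) = Add(3, Add(2, Mul(-12, -2))) = Add(3, Add(2, 24)) = Add(3, 26) = 29)
Pow(o, 2) = Pow(29, 2) = 841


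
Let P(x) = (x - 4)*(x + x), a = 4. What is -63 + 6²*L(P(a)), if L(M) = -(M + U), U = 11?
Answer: -459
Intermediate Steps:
P(x) = 2*x*(-4 + x) (P(x) = (-4 + x)*(2*x) = 2*x*(-4 + x))
L(M) = -11 - M (L(M) = -(M + 11) = -(11 + M) = -11 - M)
-63 + 6²*L(P(a)) = -63 + 6²*(-11 - 2*4*(-4 + 4)) = -63 + 36*(-11 - 2*4*0) = -63 + 36*(-11 - 1*0) = -63 + 36*(-11 + 0) = -63 + 36*(-11) = -63 - 396 = -459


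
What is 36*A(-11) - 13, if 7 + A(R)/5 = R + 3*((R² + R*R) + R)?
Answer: 121487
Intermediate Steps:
A(R) = -35 + 20*R + 30*R² (A(R) = -35 + 5*(R + 3*((R² + R*R) + R)) = -35 + 5*(R + 3*((R² + R²) + R)) = -35 + 5*(R + 3*(2*R² + R)) = -35 + 5*(R + 3*(R + 2*R²)) = -35 + 5*(R + (3*R + 6*R²)) = -35 + 5*(4*R + 6*R²) = -35 + (20*R + 30*R²) = -35 + 20*R + 30*R²)
36*A(-11) - 13 = 36*(-35 + 20*(-11) + 30*(-11)²) - 13 = 36*(-35 - 220 + 30*121) - 13 = 36*(-35 - 220 + 3630) - 13 = 36*3375 - 13 = 121500 - 13 = 121487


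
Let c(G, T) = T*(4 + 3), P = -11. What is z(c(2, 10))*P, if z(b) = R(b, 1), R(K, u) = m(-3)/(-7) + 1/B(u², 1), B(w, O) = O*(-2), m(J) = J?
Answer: 11/14 ≈ 0.78571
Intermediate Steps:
B(w, O) = -2*O
R(K, u) = -1/14 (R(K, u) = -3/(-7) + 1/(-2*1) = -3*(-⅐) + 1/(-2) = 3/7 + 1*(-½) = 3/7 - ½ = -1/14)
c(G, T) = 7*T (c(G, T) = T*7 = 7*T)
z(b) = -1/14
z(c(2, 10))*P = -1/14*(-11) = 11/14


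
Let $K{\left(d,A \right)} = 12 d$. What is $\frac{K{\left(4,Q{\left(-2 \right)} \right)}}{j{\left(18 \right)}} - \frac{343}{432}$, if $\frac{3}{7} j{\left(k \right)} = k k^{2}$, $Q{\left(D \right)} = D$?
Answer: $- \frac{7171}{9072} \approx -0.79045$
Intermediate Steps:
$j{\left(k \right)} = \frac{7 k^{3}}{3}$ ($j{\left(k \right)} = \frac{7 k k^{2}}{3} = \frac{7 k^{3}}{3}$)
$\frac{K{\left(4,Q{\left(-2 \right)} \right)}}{j{\left(18 \right)}} - \frac{343}{432} = \frac{12 \cdot 4}{\frac{7}{3} \cdot 18^{3}} - \frac{343}{432} = \frac{48}{\frac{7}{3} \cdot 5832} - \frac{343}{432} = \frac{48}{13608} - \frac{343}{432} = 48 \cdot \frac{1}{13608} - \frac{343}{432} = \frac{2}{567} - \frac{343}{432} = - \frac{7171}{9072}$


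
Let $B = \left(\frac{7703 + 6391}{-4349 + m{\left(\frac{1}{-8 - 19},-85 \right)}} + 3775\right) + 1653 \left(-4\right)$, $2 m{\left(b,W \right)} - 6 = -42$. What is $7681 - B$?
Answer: $\frac{45946200}{4367} \approx 10521.0$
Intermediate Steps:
$m{\left(b,W \right)} = -18$ ($m{\left(b,W \right)} = 3 + \frac{1}{2} \left(-42\right) = 3 - 21 = -18$)
$B = - \frac{12403273}{4367}$ ($B = \left(\frac{7703 + 6391}{-4349 - 18} + 3775\right) + 1653 \left(-4\right) = \left(\frac{14094}{-4367} + 3775\right) - 6612 = \left(14094 \left(- \frac{1}{4367}\right) + 3775\right) - 6612 = \left(- \frac{14094}{4367} + 3775\right) - 6612 = \frac{16471331}{4367} - 6612 = - \frac{12403273}{4367} \approx -2840.2$)
$7681 - B = 7681 - - \frac{12403273}{4367} = 7681 + \frac{12403273}{4367} = \frac{45946200}{4367}$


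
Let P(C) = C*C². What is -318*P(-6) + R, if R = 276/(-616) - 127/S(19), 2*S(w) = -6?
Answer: 31753207/462 ≈ 68730.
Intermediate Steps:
P(C) = C³
S(w) = -3 (S(w) = (½)*(-6) = -3)
R = 19351/462 (R = 276/(-616) - 127/(-3) = 276*(-1/616) - 127*(-⅓) = -69/154 + 127/3 = 19351/462 ≈ 41.885)
-318*P(-6) + R = -318*(-6)³ + 19351/462 = -318*(-216) + 19351/462 = 68688 + 19351/462 = 31753207/462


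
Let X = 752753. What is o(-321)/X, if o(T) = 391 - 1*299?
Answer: 92/752753 ≈ 0.00012222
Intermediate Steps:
o(T) = 92 (o(T) = 391 - 299 = 92)
o(-321)/X = 92/752753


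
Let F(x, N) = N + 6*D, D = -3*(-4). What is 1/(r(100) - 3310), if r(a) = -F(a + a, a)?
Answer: -1/3482 ≈ -0.00028719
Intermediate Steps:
D = 12
F(x, N) = 72 + N (F(x, N) = N + 6*12 = N + 72 = 72 + N)
r(a) = -72 - a (r(a) = -(72 + a) = -72 - a)
1/(r(100) - 3310) = 1/((-72 - 1*100) - 3310) = 1/((-72 - 100) - 3310) = 1/(-172 - 3310) = 1/(-3482) = -1/3482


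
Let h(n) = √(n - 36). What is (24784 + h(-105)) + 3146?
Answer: 27930 + I*√141 ≈ 27930.0 + 11.874*I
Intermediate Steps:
h(n) = √(-36 + n)
(24784 + h(-105)) + 3146 = (24784 + √(-36 - 105)) + 3146 = (24784 + √(-141)) + 3146 = (24784 + I*√141) + 3146 = 27930 + I*√141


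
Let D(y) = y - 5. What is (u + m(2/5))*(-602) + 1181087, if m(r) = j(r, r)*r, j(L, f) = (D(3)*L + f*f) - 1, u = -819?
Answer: 209314989/125 ≈ 1.6745e+6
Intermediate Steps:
D(y) = -5 + y
j(L, f) = -1 + f² - 2*L (j(L, f) = ((-5 + 3)*L + f*f) - 1 = (-2*L + f²) - 1 = (f² - 2*L) - 1 = -1 + f² - 2*L)
m(r) = r*(-1 + r² - 2*r) (m(r) = (-1 + r² - 2*r)*r = r*(-1 + r² - 2*r))
(u + m(2/5))*(-602) + 1181087 = (-819 + (2/5)*(-1 + (2/5)² - 4/5))*(-602) + 1181087 = (-819 + (2*(⅕))*(-1 + (2*(⅕))² - 4/5))*(-602) + 1181087 = (-819 + 2*(-1 + (⅖)² - 2*⅖)/5)*(-602) + 1181087 = (-819 + 2*(-1 + 4/25 - ⅘)/5)*(-602) + 1181087 = (-819 + (⅖)*(-41/25))*(-602) + 1181087 = (-819 - 82/125)*(-602) + 1181087 = -102457/125*(-602) + 1181087 = 61679114/125 + 1181087 = 209314989/125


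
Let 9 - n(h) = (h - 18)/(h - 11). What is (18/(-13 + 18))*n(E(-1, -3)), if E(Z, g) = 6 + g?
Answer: 513/20 ≈ 25.650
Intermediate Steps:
n(h) = 9 - (-18 + h)/(-11 + h) (n(h) = 9 - (h - 18)/(h - 11) = 9 - (-18 + h)/(-11 + h))
(18/(-13 + 18))*n(E(-1, -3)) = (18/(-13 + 18))*((-81 + 8*(6 - 3))/(-11 + (6 - 3))) = (18/5)*((-81 + 8*3)/(-11 + 3)) = ((⅕)*18)*((-81 + 24)/(-8)) = 18*(-⅛*(-57))/5 = (18/5)*(57/8) = 513/20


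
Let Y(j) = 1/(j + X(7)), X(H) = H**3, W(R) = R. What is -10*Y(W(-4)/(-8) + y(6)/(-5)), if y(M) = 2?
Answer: -100/3431 ≈ -0.029146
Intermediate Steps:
Y(j) = 1/(343 + j) (Y(j) = 1/(j + 7**3) = 1/(j + 343) = 1/(343 + j))
-10*Y(W(-4)/(-8) + y(6)/(-5)) = -10/(343 + (-4/(-8) + 2/(-5))) = -10/(343 + (-4*(-1/8) + 2*(-1/5))) = -10/(343 + (1/2 - 2/5)) = -10/(343 + 1/10) = -10/3431/10 = -10*10/3431 = -100/3431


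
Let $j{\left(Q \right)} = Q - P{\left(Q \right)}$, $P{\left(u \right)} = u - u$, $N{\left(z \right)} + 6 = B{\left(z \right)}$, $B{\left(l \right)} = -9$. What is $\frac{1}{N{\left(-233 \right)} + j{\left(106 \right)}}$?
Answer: $\frac{1}{91} \approx 0.010989$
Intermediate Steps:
$N{\left(z \right)} = -15$ ($N{\left(z \right)} = -6 - 9 = -15$)
$P{\left(u \right)} = 0$
$j{\left(Q \right)} = Q$ ($j{\left(Q \right)} = Q - 0 = Q + 0 = Q$)
$\frac{1}{N{\left(-233 \right)} + j{\left(106 \right)}} = \frac{1}{-15 + 106} = \frac{1}{91}$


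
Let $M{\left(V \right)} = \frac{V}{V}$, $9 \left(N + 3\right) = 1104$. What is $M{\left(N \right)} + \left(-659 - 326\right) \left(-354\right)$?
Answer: $348691$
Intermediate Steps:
$N = \frac{359}{3}$ ($N = -3 + \frac{1}{9} \cdot 1104 = -3 + \frac{368}{3} = \frac{359}{3} \approx 119.67$)
$M{\left(V \right)} = 1$
$M{\left(N \right)} + \left(-659 - 326\right) \left(-354\right) = 1 + \left(-659 - 326\right) \left(-354\right) = 1 - -348690 = 1 + 348690 = 348691$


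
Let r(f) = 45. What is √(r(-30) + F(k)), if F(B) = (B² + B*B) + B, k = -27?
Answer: 6*√41 ≈ 38.419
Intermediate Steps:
F(B) = B + 2*B² (F(B) = (B² + B²) + B = 2*B² + B = B + 2*B²)
√(r(-30) + F(k)) = √(45 - 27*(1 + 2*(-27))) = √(45 - 27*(1 - 54)) = √(45 - 27*(-53)) = √(45 + 1431) = √1476 = 6*√41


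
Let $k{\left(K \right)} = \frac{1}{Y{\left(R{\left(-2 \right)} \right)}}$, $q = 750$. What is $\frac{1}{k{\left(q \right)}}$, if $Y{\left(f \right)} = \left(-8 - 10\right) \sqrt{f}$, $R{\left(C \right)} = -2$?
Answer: $- 18 i \sqrt{2} \approx - 25.456 i$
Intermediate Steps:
$Y{\left(f \right)} = - 18 \sqrt{f}$ ($Y{\left(f \right)} = \left(-8 - 10\right) \sqrt{f} = - 18 \sqrt{f}$)
$k{\left(K \right)} = \frac{i \sqrt{2}}{36}$ ($k{\left(K \right)} = \frac{1}{\left(-18\right) \sqrt{-2}} = \frac{1}{\left(-18\right) i \sqrt{2}} = \frac{i \sqrt{2}}{36}$)
$\frac{1}{k{\left(q \right)}} = \frac{1}{\frac{1}{36} i \sqrt{2}} = - 18 i \sqrt{2}$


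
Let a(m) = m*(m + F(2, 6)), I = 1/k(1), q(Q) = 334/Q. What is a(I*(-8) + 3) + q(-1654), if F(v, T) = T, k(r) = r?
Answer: -4302/827 ≈ -5.2019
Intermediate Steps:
I = 1 (I = 1/1 = 1)
a(m) = m*(6 + m) (a(m) = m*(m + 6) = m*(6 + m))
a(I*(-8) + 3) + q(-1654) = (1*(-8) + 3)*(6 + (1*(-8) + 3)) + 334/(-1654) = (-8 + 3)*(6 + (-8 + 3)) + 334*(-1/1654) = -5*(6 - 5) - 167/827 = -5*1 - 167/827 = -5 - 167/827 = -4302/827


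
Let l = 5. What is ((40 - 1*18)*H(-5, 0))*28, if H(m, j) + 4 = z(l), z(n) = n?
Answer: 616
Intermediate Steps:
H(m, j) = 1 (H(m, j) = -4 + 5 = 1)
((40 - 1*18)*H(-5, 0))*28 = ((40 - 1*18)*1)*28 = ((40 - 18)*1)*28 = (22*1)*28 = 22*28 = 616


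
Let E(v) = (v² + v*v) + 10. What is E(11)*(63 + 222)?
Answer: 71820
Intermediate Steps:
E(v) = 10 + 2*v² (E(v) = (v² + v²) + 10 = 2*v² + 10 = 10 + 2*v²)
E(11)*(63 + 222) = (10 + 2*11²)*(63 + 222) = (10 + 2*121)*285 = (10 + 242)*285 = 252*285 = 71820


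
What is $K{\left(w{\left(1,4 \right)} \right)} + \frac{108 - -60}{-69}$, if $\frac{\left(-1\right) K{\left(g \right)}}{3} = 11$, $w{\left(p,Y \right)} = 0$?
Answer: $- \frac{815}{23} \approx -35.435$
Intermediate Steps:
$K{\left(g \right)} = -33$ ($K{\left(g \right)} = \left(-3\right) 11 = -33$)
$K{\left(w{\left(1,4 \right)} \right)} + \frac{108 - -60}{-69} = -33 + \frac{108 - -60}{-69} = -33 + \left(108 + 60\right) \left(- \frac{1}{69}\right) = -33 + 168 \left(- \frac{1}{69}\right) = -33 - \frac{56}{23} = - \frac{815}{23}$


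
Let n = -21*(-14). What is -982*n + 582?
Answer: -288126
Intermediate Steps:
n = 294
-982*n + 582 = -982*294 + 582 = -288708 + 582 = -288126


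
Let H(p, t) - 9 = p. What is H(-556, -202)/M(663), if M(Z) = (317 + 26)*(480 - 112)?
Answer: -547/126224 ≈ -0.0043336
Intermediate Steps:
H(p, t) = 9 + p
M(Z) = 126224 (M(Z) = 343*368 = 126224)
H(-556, -202)/M(663) = (9 - 556)/126224 = -547*1/126224 = -547/126224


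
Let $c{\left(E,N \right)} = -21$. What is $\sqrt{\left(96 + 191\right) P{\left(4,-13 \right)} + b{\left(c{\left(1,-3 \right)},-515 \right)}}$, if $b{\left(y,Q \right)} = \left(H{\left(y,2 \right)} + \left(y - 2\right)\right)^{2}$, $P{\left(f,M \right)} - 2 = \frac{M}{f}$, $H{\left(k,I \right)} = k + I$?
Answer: $\frac{\sqrt{5621}}{2} \approx 37.487$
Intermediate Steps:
$H{\left(k,I \right)} = I + k$
$P{\left(f,M \right)} = 2 + \frac{M}{f}$
$b{\left(y,Q \right)} = 4 y^{2}$ ($b{\left(y,Q \right)} = \left(\left(2 + y\right) + \left(y - 2\right)\right)^{2} = \left(\left(2 + y\right) + \left(-2 + y\right)\right)^{2} = \left(2 y\right)^{2} = 4 y^{2}$)
$\sqrt{\left(96 + 191\right) P{\left(4,-13 \right)} + b{\left(c{\left(1,-3 \right)},-515 \right)}} = \sqrt{\left(96 + 191\right) \left(2 - \frac{13}{4}\right) + 4 \left(-21\right)^{2}} = \sqrt{287 \left(2 - \frac{13}{4}\right) + 4 \cdot 441} = \sqrt{287 \left(2 - \frac{13}{4}\right) + 1764} = \sqrt{287 \left(- \frac{5}{4}\right) + 1764} = \sqrt{- \frac{1435}{4} + 1764} = \sqrt{\frac{5621}{4}} = \frac{\sqrt{5621}}{2}$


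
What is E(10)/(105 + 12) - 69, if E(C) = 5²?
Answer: -8048/117 ≈ -68.786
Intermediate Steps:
E(C) = 25
E(10)/(105 + 12) - 69 = 25/(105 + 12) - 69 = 25/117 - 69 = -8048/117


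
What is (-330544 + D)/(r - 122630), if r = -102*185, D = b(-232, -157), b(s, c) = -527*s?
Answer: 10414/7075 ≈ 1.4719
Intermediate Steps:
D = 122264 (D = -527*(-232) = 122264)
r = -18870
(-330544 + D)/(r - 122630) = (-330544 + 122264)/(-18870 - 122630) = -208280/(-141500) = -208280*(-1/141500) = 10414/7075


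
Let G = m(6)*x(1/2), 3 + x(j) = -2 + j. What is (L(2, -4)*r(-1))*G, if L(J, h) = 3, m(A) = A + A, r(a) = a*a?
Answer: -162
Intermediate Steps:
r(a) = a²
m(A) = 2*A
x(j) = -5 + j (x(j) = -3 + (-2 + j) = -5 + j)
G = -54 (G = (2*6)*(-5 + 1/2) = 12*(-5 + ½) = 12*(-9/2) = -54)
(L(2, -4)*r(-1))*G = (3*(-1)²)*(-54) = (3*1)*(-54) = 3*(-54) = -162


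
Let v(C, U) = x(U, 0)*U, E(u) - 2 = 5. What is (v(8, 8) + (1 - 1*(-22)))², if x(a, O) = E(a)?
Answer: 6241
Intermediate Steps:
E(u) = 7 (E(u) = 2 + 5 = 7)
x(a, O) = 7
v(C, U) = 7*U
(v(8, 8) + (1 - 1*(-22)))² = (7*8 + (1 - 1*(-22)))² = (56 + (1 + 22))² = (56 + 23)² = 79² = 6241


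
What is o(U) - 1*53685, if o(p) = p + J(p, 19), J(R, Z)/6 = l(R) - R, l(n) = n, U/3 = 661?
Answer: -51702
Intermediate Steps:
U = 1983 (U = 3*661 = 1983)
J(R, Z) = 0 (J(R, Z) = 6*(R - R) = 6*0 = 0)
o(p) = p (o(p) = p + 0 = p)
o(U) - 1*53685 = 1983 - 1*53685 = 1983 - 53685 = -51702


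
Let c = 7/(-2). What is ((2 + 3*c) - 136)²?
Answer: 83521/4 ≈ 20880.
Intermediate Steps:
c = -7/2 (c = 7*(-½) = -7/2 ≈ -3.5000)
((2 + 3*c) - 136)² = ((2 + 3*(-7/2)) - 136)² = ((2 - 21/2) - 136)² = (-17/2 - 136)² = (-289/2)² = 83521/4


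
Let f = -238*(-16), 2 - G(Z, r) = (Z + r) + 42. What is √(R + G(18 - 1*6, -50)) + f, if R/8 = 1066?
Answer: 3808 + 7*√174 ≈ 3900.3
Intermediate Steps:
G(Z, r) = -40 - Z - r (G(Z, r) = 2 - ((Z + r) + 42) = 2 - (42 + Z + r) = 2 + (-42 - Z - r) = -40 - Z - r)
f = 3808
R = 8528 (R = 8*1066 = 8528)
√(R + G(18 - 1*6, -50)) + f = √(8528 + (-40 - (18 - 1*6) - 1*(-50))) + 3808 = √(8528 + (-40 - (18 - 6) + 50)) + 3808 = √(8528 + (-40 - 1*12 + 50)) + 3808 = √(8528 + (-40 - 12 + 50)) + 3808 = √(8528 - 2) + 3808 = √8526 + 3808 = 7*√174 + 3808 = 3808 + 7*√174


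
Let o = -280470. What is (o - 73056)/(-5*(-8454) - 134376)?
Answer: 58921/15351 ≈ 3.8383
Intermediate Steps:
(o - 73056)/(-5*(-8454) - 134376) = (-280470 - 73056)/(-5*(-8454) - 134376) = -353526/(42270 - 134376) = -353526/(-92106) = -353526*(-1/92106) = 58921/15351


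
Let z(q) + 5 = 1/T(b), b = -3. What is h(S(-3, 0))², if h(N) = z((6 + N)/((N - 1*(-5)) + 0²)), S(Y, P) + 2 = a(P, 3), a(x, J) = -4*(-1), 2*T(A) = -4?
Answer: 121/4 ≈ 30.250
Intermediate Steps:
T(A) = -2 (T(A) = (½)*(-4) = -2)
a(x, J) = 4
S(Y, P) = 2 (S(Y, P) = -2 + 4 = 2)
z(q) = -11/2 (z(q) = -5 + 1/(-2) = -5 - ½ = -11/2)
h(N) = -11/2
h(S(-3, 0))² = (-11/2)² = 121/4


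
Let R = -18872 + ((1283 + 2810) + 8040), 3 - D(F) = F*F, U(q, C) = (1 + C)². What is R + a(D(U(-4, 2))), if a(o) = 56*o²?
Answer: 333965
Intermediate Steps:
D(F) = 3 - F² (D(F) = 3 - F*F = 3 - F²)
R = -6739 (R = -18872 + (4093 + 8040) = -18872 + 12133 = -6739)
R + a(D(U(-4, 2))) = -6739 + 56*(3 - ((1 + 2)²)²)² = -6739 + 56*(3 - (3²)²)² = -6739 + 56*(3 - 1*9²)² = -6739 + 56*(3 - 1*81)² = -6739 + 56*(3 - 81)² = -6739 + 56*(-78)² = -6739 + 56*6084 = -6739 + 340704 = 333965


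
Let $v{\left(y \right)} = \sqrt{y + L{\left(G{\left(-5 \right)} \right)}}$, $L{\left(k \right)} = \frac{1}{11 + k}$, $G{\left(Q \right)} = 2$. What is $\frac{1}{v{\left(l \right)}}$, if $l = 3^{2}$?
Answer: $\frac{\sqrt{1534}}{118} \approx 0.33192$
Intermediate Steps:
$l = 9$
$v{\left(y \right)} = \sqrt{\frac{1}{13} + y}$ ($v{\left(y \right)} = \sqrt{y + \frac{1}{11 + 2}} = \sqrt{y + \frac{1}{13}} = \sqrt{\frac{1}{13} + y}$)
$\frac{1}{v{\left(l \right)}} = \frac{1}{\frac{1}{13} \sqrt{13 + 169 \cdot 9}} = \frac{1}{\frac{1}{13} \sqrt{13 + 1521}} = \frac{1}{\frac{1}{13} \sqrt{1534}} = \frac{\sqrt{1534}}{118}$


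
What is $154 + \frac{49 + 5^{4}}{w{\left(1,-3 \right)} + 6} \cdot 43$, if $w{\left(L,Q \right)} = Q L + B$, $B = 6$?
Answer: $\frac{30368}{9} \approx 3374.2$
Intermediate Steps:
$w{\left(L,Q \right)} = 6 + L Q$ ($w{\left(L,Q \right)} = Q L + 6 = L Q + 6 = 6 + L Q$)
$154 + \frac{49 + 5^{4}}{w{\left(1,-3 \right)} + 6} \cdot 43 = 154 + \frac{49 + 5^{4}}{\left(6 + 1 \left(-3\right)\right) + 6} \cdot 43 = 154 + \frac{49 + 625}{\left(6 - 3\right) + 6} \cdot 43 = 154 + \frac{674}{3 + 6} \cdot 43 = 154 + \frac{674}{9} \cdot 43 = 154 + \frac{28982}{9} = \frac{30368}{9}$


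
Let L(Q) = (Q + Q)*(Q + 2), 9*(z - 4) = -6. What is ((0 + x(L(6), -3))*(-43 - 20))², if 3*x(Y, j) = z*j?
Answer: 44100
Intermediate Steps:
z = 10/3 (z = 4 + (⅑)*(-6) = 4 - ⅔ = 10/3 ≈ 3.3333)
L(Q) = 2*Q*(2 + Q) (L(Q) = (2*Q)*(2 + Q) = 2*Q*(2 + Q))
x(Y, j) = 10*j/9 (x(Y, j) = (10*j/3)/3 = 10*j/9)
((0 + x(L(6), -3))*(-43 - 20))² = ((0 + (10/9)*(-3))*(-43 - 20))² = ((0 - 10/3)*(-63))² = (-10/3*(-63))² = 210² = 44100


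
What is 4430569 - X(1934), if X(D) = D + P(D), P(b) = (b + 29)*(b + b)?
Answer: -3164249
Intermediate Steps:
P(b) = 2*b*(29 + b) (P(b) = (29 + b)*(2*b) = 2*b*(29 + b))
X(D) = D + 2*D*(29 + D)
4430569 - X(1934) = 4430569 - 1934*(59 + 2*1934) = 4430569 - 1934*(59 + 3868) = 4430569 - 1934*3927 = 4430569 - 1*7594818 = 4430569 - 7594818 = -3164249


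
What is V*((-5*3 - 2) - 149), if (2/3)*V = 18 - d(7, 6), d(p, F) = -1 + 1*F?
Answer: -3237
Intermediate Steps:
d(p, F) = -1 + F
V = 39/2 (V = 3*(18 - (-1 + 6))/2 = 3*(18 - 1*5)/2 = 3*(18 - 5)/2 = (3/2)*13 = 39/2 ≈ 19.500)
V*((-5*3 - 2) - 149) = 39*((-5*3 - 2) - 149)/2 = 39*((-15 - 2) - 149)/2 = 39*(-17 - 149)/2 = (39/2)*(-166) = -3237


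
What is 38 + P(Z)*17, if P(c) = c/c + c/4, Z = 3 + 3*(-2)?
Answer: 169/4 ≈ 42.250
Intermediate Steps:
Z = -3 (Z = 3 - 6 = -3)
P(c) = 1 + c/4 (P(c) = 1 + c*(1/4) = 1 + c/4)
38 + P(Z)*17 = 38 + (1 + (1/4)*(-3))*17 = 38 + (1 - 3/4)*17 = 38 + (1/4)*17 = 38 + 17/4 = 169/4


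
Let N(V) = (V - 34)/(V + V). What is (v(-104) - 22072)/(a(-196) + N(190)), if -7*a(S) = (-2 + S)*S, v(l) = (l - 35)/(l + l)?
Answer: 145376505/36513776 ≈ 3.9814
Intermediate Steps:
N(V) = (-34 + V)/(2*V) (N(V) = (-34 + V)/((2*V)) = (-34 + V)*(1/(2*V)) = (-34 + V)/(2*V))
v(l) = (-35 + l)/(2*l) (v(l) = (-35 + l)/((2*l)) = (-35 + l)*(1/(2*l)) = (-35 + l)/(2*l))
a(S) = -S*(-2 + S)/7 (a(S) = -(-2 + S)*S/7 = -S*(-2 + S)/7)
(v(-104) - 22072)/(a(-196) + N(190)) = ((1/2)*(-35 - 104)/(-104) - 22072)/((1/7)*(-196)*(2 - 1*(-196)) + (1/2)*(-34 + 190)/190) = ((1/2)*(-1/104)*(-139) - 22072)/((1/7)*(-196)*(2 + 196) + (1/2)*(1/190)*156) = (139/208 - 22072)/((1/7)*(-196)*198 + 39/95) = -4590837/(208*(-5544 + 39/95)) = -4590837/(208*(-526641/95)) = -4590837/208*(-95/526641) = 145376505/36513776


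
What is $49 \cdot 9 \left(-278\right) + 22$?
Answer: $-122576$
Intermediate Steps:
$49 \cdot 9 \left(-278\right) + 22 = 441 \left(-278\right) + 22 = -122598 + 22 = -122576$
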